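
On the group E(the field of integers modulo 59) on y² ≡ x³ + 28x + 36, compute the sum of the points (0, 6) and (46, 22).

(40, 16)

(0, 6) + (46, 22). λ = (22 - 6)/(46 - 0) ≡ 16/46 mod 59. 46⁻¹ ≡ 9 (mod 59), so λ ≡ 26.
  x = λ² - 0 - 46 = 676 - 46 ≡ 40; y = λ·(0 - 40) - 6 ≡ 16. → (40, 16)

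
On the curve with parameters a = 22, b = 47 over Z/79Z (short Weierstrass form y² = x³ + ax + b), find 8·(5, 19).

Write G = (5, 19).
Repeated addition: build up to 8G.
2G: tangent at (5, 19): λ = (3·5² + 22)/(2·19) ≡ 18/38. 38⁻¹ ≡ 52 (mod 79) since 38·52 = 1976 ≡ 1, so λ ≡ 18·52 ≡ 67.
  x = λ² - 5 - 5 = 4489 - 10 ≡ 55; y = λ·(5 - 55) - 19 ≡ 28. → (55, 28)
3G: (55, 28) + (5, 19). λ = (19 - 28)/(5 - 55) ≡ 70/29 mod 79. 29⁻¹ ≡ 30 (mod 79), so λ ≡ 46.
  x = λ² - 55 - 5 = 2116 - 60 ≡ 2; y = λ·(55 - 2) - 28 ≡ 40. → (2, 40)
4G: (2, 40) + (5, 19). λ = (19 - 40)/(5 - 2) ≡ 58/3 mod 79. 3⁻¹ ≡ 53 (mod 79) since 3·53 = 159 ≡ 1, so λ ≡ 72.
  x = λ² - 2 - 5 = 5184 - 7 ≡ 42; y = λ·(2 - 42) - 40 ≡ 3. → (42, 3)
5G: (42, 3) + (5, 19). λ = (19 - 3)/(5 - 42) ≡ 16/42 mod 79. 42⁻¹ ≡ 32 (mod 79), so λ ≡ 38.
  x = λ² - 42 - 5 = 1444 - 47 ≡ 54; y = λ·(42 - 54) - 3 ≡ 15. → (54, 15)
6G: (54, 15) + (5, 19). λ = (19 - 15)/(5 - 54) ≡ 4/30 mod 79. 30⁻¹ ≡ 29 (mod 79), so λ ≡ 37.
  x = λ² - 54 - 5 = 1369 - 59 ≡ 46; y = λ·(54 - 46) - 15 ≡ 44. → (46, 44)
7G: (46, 44) + (5, 19). λ = (19 - 44)/(5 - 46) ≡ 54/38 mod 79. 38⁻¹ ≡ 52 (mod 79), so λ ≡ 43.
  x = λ² - 46 - 5 = 1849 - 51 ≡ 60; y = λ·(46 - 60) - 44 ≡ 65. → (60, 65)
8G: (60, 65) + (5, 19). λ = (19 - 65)/(5 - 60) ≡ 33/24 mod 79. 24⁻¹ ≡ 56 (mod 79), so λ ≡ 31.
  x = λ² - 60 - 5 = 961 - 65 ≡ 27; y = λ·(60 - 27) - 65 ≡ 10. → (27, 10)

(27, 10)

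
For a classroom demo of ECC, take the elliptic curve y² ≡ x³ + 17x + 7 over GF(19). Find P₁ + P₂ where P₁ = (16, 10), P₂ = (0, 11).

(16, 10) + (0, 11). λ = (11 - 10)/(0 - 16) ≡ 1/3 mod 19. 3⁻¹ ≡ 13 (mod 19), so λ ≡ 13.
  x = λ² - 16 - 0 = 169 - 16 ≡ 1; y = λ·(16 - 1) - 10 ≡ 14. → (1, 14)

(1, 14)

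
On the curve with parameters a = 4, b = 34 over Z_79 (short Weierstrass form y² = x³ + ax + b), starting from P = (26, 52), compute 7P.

Double-and-add on 7 = (111)₂. Start with P = (26, 52) for the leading 1-bit.
double: tangent at (26, 52): λ = (3·26² + 4)/(2·52) ≡ 57/25. 25⁻¹ ≡ 19 (mod 79), so λ ≡ 57·19 ≡ 56.
  x = λ² - 26 - 26 = 3136 - 52 ≡ 3; y = λ·(26 - 3) - 52 ≡ 51. → (3, 51)
add P: (3, 51) + (26, 52). λ = (52 - 51)/(26 - 3) ≡ 1/23 mod 79. 23⁻¹ ≡ 55 (mod 79) since 23·55 = 1265 ≡ 1, so λ ≡ 55.
  x = λ² - 3 - 26 = 3025 - 29 ≡ 73; y = λ·(3 - 73) - 51 ≡ 49. → (73, 49)
double: tangent at (73, 49): λ = (3·73² + 4)/(2·49) ≡ 33/19. 19⁻¹ ≡ 25 (mod 79), so λ ≡ 33·25 ≡ 35.
  x = λ² - 73 - 73 = 1225 - 146 ≡ 52; y = λ·(73 - 52) - 49 ≡ 54. → (52, 54)
add P: (52, 54) + (26, 52). λ = (52 - 54)/(26 - 52) ≡ 77/53 mod 79. 53⁻¹ ≡ 3 (mod 79), so λ ≡ 73.
  x = λ² - 52 - 26 = 5329 - 78 ≡ 37; y = λ·(52 - 37) - 54 ≡ 14. → (37, 14)

(37, 14)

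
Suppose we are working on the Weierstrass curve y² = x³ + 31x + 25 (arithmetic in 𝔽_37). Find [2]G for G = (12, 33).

(25, 21)

tangent at (12, 33): λ = (3·12² + 31)/(2·33) ≡ 19/29. 29⁻¹ ≡ 23 (mod 37) since 29·23 = 667 ≡ 1, so λ ≡ 19·23 ≡ 30.
  x = λ² - 12 - 12 = 900 - 24 ≡ 25; y = λ·(12 - 25) - 33 ≡ 21. → (25, 21)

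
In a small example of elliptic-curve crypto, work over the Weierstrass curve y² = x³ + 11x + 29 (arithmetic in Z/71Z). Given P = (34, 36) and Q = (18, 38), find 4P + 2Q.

(59, 50)

First 4P:
Double-and-add on 4 = (100)₂. Start with P = (34, 36) for the leading 1-bit.
double: tangent at (34, 36): λ = (3·34² + 11)/(2·36) ≡ 0/1. 1⁻¹ ≡ 1 (mod 71), so λ ≡ 0·1 ≡ 0.
  x = λ² - 34 - 34 = 0 - 68 ≡ 3; y = λ·(34 - 3) - 36 ≡ 35. → (3, 35)
double: tangent at (3, 35): λ = (3·3² + 11)/(2·35) ≡ 38/70. 70⁻¹ ≡ 70 (mod 71), so λ ≡ 38·70 ≡ 33.
  x = λ² - 3 - 3 = 1089 - 6 ≡ 18; y = λ·(3 - 18) - 35 ≡ 38. → (18, 38)
4P = (18, 38).
Next 2Q:
Repeated addition: build up to 2Q.
2Q: tangent at (18, 38): λ = (3·18² + 11)/(2·38) ≡ 60/5. 5⁻¹ ≡ 57 (mod 71), so λ ≡ 60·57 ≡ 12.
  x = λ² - 18 - 18 = 144 - 36 ≡ 37; y = λ·(18 - 37) - 38 ≡ 18. → (37, 18)
2Q = (37, 18).
Finally 4P + 2Q:
(18, 38) + (37, 18). λ = (18 - 38)/(37 - 18) ≡ 51/19 mod 71. 19⁻¹ ≡ 15 (mod 71), so λ ≡ 55.
  x = λ² - 18 - 37 = 3025 - 55 ≡ 59; y = λ·(18 - 59) - 38 ≡ 50. → (59, 50)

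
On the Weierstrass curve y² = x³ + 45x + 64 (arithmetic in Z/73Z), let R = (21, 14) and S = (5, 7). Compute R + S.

(21, 14) + (5, 7). λ = (7 - 14)/(5 - 21) ≡ 66/57 mod 73. 57⁻¹ ≡ 41 (mod 73), so λ ≡ 5.
  x = λ² - 21 - 5 = 25 - 26 ≡ 72; y = λ·(21 - 72) - 14 ≡ 23. → (72, 23)

(72, 23)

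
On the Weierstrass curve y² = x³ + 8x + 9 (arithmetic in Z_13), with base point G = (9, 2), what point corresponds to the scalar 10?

Double-and-add on 10 = (1010)₂. Start with G = (9, 2) for the leading 1-bit.
double: tangent at (9, 2): λ = (3·9² + 8)/(2·2) ≡ 4/4. 4⁻¹ ≡ 10 (mod 13), so λ ≡ 4·10 ≡ 1.
  x = λ² - 9 - 9 = 1 - 18 ≡ 9; y = λ·(9 - 9) - 2 ≡ 11. → (9, 11)
double: tangent at (9, 11): λ = (3·9² + 8)/(2·11) ≡ 4/9. 9⁻¹ ≡ 3 (mod 13), so λ ≡ 4·3 ≡ 12.
  x = λ² - 9 - 9 = 144 - 18 ≡ 9; y = λ·(9 - 9) - 11 ≡ 2. → (9, 2)
add G: tangent at (9, 2): λ = (3·9² + 8)/(2·2) ≡ 4/4. 4⁻¹ ≡ 10 (mod 13), so λ ≡ 4·10 ≡ 1.
  x = λ² - 9 - 9 = 1 - 18 ≡ 9; y = λ·(9 - 9) - 2 ≡ 11. → (9, 11)
double: tangent at (9, 11): λ = (3·9² + 8)/(2·11) ≡ 4/9. 9⁻¹ ≡ 3 (mod 13) since 9·3 = 27 ≡ 1, so λ ≡ 4·3 ≡ 12.
  x = λ² - 9 - 9 = 144 - 18 ≡ 9; y = λ·(9 - 9) - 11 ≡ 2. → (9, 2)

(9, 2)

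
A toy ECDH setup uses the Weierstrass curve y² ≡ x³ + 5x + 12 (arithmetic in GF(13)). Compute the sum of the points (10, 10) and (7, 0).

(10, 10) + (7, 0). λ = (0 - 10)/(7 - 10) ≡ 3/10 mod 13. 10⁻¹ ≡ 4 (mod 13), so λ ≡ 12.
  x = λ² - 10 - 7 = 144 - 17 ≡ 10; y = λ·(10 - 10) - 10 ≡ 3. → (10, 3)

(10, 3)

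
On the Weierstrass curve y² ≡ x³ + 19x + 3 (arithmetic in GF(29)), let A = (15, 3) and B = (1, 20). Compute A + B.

(9, 27)

(15, 3) + (1, 20). λ = (20 - 3)/(1 - 15) ≡ 17/15 mod 29. 15⁻¹ ≡ 2 (mod 29), so λ ≡ 5.
  x = λ² - 15 - 1 = 25 - 16 ≡ 9; y = λ·(15 - 9) - 3 ≡ 27. → (9, 27)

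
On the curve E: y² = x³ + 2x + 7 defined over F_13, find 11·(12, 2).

Write P = (12, 2).
Repeated addition: build up to 11P.
2P: tangent at (12, 2): λ = (3·12² + 2)/(2·2) ≡ 5/4. 4⁻¹ ≡ 10 (mod 13) since 4·10 = 40 ≡ 1, so λ ≡ 5·10 ≡ 11.
  x = λ² - 12 - 12 = 121 - 24 ≡ 6; y = λ·(12 - 6) - 2 ≡ 12. → (6, 12)
3P: (6, 12) + (12, 2). λ = (2 - 12)/(12 - 6) ≡ 3/6 mod 13. 6⁻¹ ≡ 11 (mod 13), so λ ≡ 7.
  x = λ² - 6 - 12 = 49 - 18 ≡ 5; y = λ·(6 - 5) - 12 ≡ 8. → (5, 8)
4P: (5, 8) + (12, 2). λ = (2 - 8)/(12 - 5) ≡ 7/7 mod 13. 7⁻¹ ≡ 2 (mod 13), so λ ≡ 1.
  x = λ² - 5 - 12 = 1 - 17 ≡ 10; y = λ·(5 - 10) - 8 ≡ 0. → (10, 0)
5P: (10, 0) + (12, 2). λ = (2 - 0)/(12 - 10) ≡ 2/2 mod 13. 2⁻¹ ≡ 7 (mod 13) since 2·7 = 14 ≡ 1, so λ ≡ 1.
  x = λ² - 10 - 12 = 1 - 22 ≡ 5; y = λ·(10 - 5) - 0 ≡ 5. → (5, 5)
6P: (5, 5) + (12, 2). λ = (2 - 5)/(12 - 5) ≡ 10/7 mod 13. 7⁻¹ ≡ 2 (mod 13) since 7·2 = 14 ≡ 1, so λ ≡ 7.
  x = λ² - 5 - 12 = 49 - 17 ≡ 6; y = λ·(5 - 6) - 5 ≡ 1. → (6, 1)
7P: (6, 1) + (12, 2). λ = (2 - 1)/(12 - 6) ≡ 1/6 mod 13. 6⁻¹ ≡ 11 (mod 13), so λ ≡ 11.
  x = λ² - 6 - 12 = 121 - 18 ≡ 12; y = λ·(6 - 12) - 1 ≡ 11. → (12, 11)
8P: (12, 11) + (12, 2): same x and y₁ ≡ -y₂, so the sum is the point at infinity.
9P: the point at infinity + (12, 2) = (12, 2) (identity).
10P: tangent at (12, 2): λ = (3·12² + 2)/(2·2) ≡ 5/4. 4⁻¹ ≡ 10 (mod 13), so λ ≡ 5·10 ≡ 11.
  x = λ² - 12 - 12 = 121 - 24 ≡ 6; y = λ·(12 - 6) - 2 ≡ 12. → (6, 12)
11P: (6, 12) + (12, 2). λ = (2 - 12)/(12 - 6) ≡ 3/6 mod 13. 6⁻¹ ≡ 11 (mod 13), so λ ≡ 7.
  x = λ² - 6 - 12 = 49 - 18 ≡ 5; y = λ·(6 - 5) - 12 ≡ 8. → (5, 8)

(5, 8)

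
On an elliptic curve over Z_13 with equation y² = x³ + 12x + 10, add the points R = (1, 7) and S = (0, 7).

(12, 6)

(1, 7) + (0, 7). λ = (7 - 7)/(0 - 1) ≡ 0/12 mod 13. 12⁻¹ ≡ 12 (mod 13) since 12·12 = 144 ≡ 1, so λ ≡ 0.
  x = λ² - 1 - 0 = 0 - 1 ≡ 12; y = λ·(1 - 12) - 7 ≡ 6. → (12, 6)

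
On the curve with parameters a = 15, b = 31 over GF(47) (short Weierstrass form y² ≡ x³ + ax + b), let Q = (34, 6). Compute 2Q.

tangent at (34, 6): λ = (3·34² + 15)/(2·6) ≡ 5/12. 12⁻¹ ≡ 4 (mod 47) since 12·4 = 48 ≡ 1, so λ ≡ 5·4 ≡ 20.
  x = λ² - 34 - 34 = 400 - 68 ≡ 3; y = λ·(34 - 3) - 6 ≡ 3. → (3, 3)

(3, 3)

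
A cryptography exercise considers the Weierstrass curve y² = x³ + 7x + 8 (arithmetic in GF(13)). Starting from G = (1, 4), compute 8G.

Double-and-add on 8 = (1000)₂. Start with G = (1, 4) for the leading 1-bit.
double: tangent at (1, 4): λ = (3·1² + 7)/(2·4) ≡ 10/8. 8⁻¹ ≡ 5 (mod 13), so λ ≡ 10·5 ≡ 11.
  x = λ² - 1 - 1 = 121 - 2 ≡ 2; y = λ·(1 - 2) - 4 ≡ 11. → (2, 11)
double: tangent at (2, 11): λ = (3·2² + 7)/(2·11) ≡ 6/9. 9⁻¹ ≡ 3 (mod 13) since 9·3 = 27 ≡ 1, so λ ≡ 6·3 ≡ 5.
  x = λ² - 2 - 2 = 25 - 4 ≡ 8; y = λ·(2 - 8) - 11 ≡ 11. → (8, 11)
double: tangent at (8, 11): λ = (3·8² + 7)/(2·11) ≡ 4/9. 9⁻¹ ≡ 3 (mod 13) since 9·3 = 27 ≡ 1, so λ ≡ 4·3 ≡ 12.
  x = λ² - 8 - 8 = 144 - 16 ≡ 11; y = λ·(8 - 11) - 11 ≡ 5. → (11, 5)

(11, 5)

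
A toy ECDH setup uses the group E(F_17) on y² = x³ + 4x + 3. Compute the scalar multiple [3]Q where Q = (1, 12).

(2, 11)

Repeated addition: build up to 3Q.
2Q: tangent at (1, 12): λ = (3·1² + 4)/(2·12) ≡ 7/7. 7⁻¹ ≡ 5 (mod 17) since 7·5 = 35 ≡ 1, so λ ≡ 7·5 ≡ 1.
  x = λ² - 1 - 1 = 1 - 2 ≡ 16; y = λ·(1 - 16) - 12 ≡ 7. → (16, 7)
3Q: (16, 7) + (1, 12). λ = (12 - 7)/(1 - 16) ≡ 5/2 mod 17. 2⁻¹ ≡ 9 (mod 17), so λ ≡ 11.
  x = λ² - 16 - 1 = 121 - 17 ≡ 2; y = λ·(16 - 2) - 7 ≡ 11. → (2, 11)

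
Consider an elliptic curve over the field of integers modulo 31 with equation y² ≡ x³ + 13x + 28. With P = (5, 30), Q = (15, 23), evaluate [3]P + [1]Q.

First 3P:
Repeated addition: build up to 3P.
2P: tangent at (5, 30): λ = (3·5² + 13)/(2·30) ≡ 26/29. 29⁻¹ ≡ 15 (mod 31), so λ ≡ 26·15 ≡ 18.
  x = λ² - 5 - 5 = 324 - 10 ≡ 4; y = λ·(5 - 4) - 30 ≡ 19. → (4, 19)
3P: (4, 19) + (5, 30). λ = (30 - 19)/(5 - 4) ≡ 11/1 mod 31. 1⁻¹ ≡ 1 (mod 31), so λ ≡ 11.
  x = λ² - 4 - 5 = 121 - 9 ≡ 19; y = λ·(4 - 19) - 19 ≡ 2. → (19, 2)
3P = (19, 2).
Finally 3P + Q:
(19, 2) + (15, 23). λ = (23 - 2)/(15 - 19) ≡ 21/27 mod 31. 27⁻¹ ≡ 23 (mod 31), so λ ≡ 18.
  x = λ² - 19 - 15 = 324 - 34 ≡ 11; y = λ·(19 - 11) - 2 ≡ 18. → (11, 18)

(11, 18)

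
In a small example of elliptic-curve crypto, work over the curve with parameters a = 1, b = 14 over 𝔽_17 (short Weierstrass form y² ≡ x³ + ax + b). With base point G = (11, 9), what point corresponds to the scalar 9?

(1, 13)

Double-and-add on 9 = (1001)₂. Start with G = (11, 9) for the leading 1-bit.
double: tangent at (11, 9): λ = (3·11² + 1)/(2·9) ≡ 7/1. 1⁻¹ ≡ 1 (mod 17), so λ ≡ 7·1 ≡ 7.
  x = λ² - 11 - 11 = 49 - 22 ≡ 10; y = λ·(11 - 10) - 9 ≡ 15. → (10, 15)
double: tangent at (10, 15): λ = (3·10² + 1)/(2·15) ≡ 12/13. 13⁻¹ ≡ 4 (mod 17), so λ ≡ 12·4 ≡ 14.
  x = λ² - 10 - 10 = 196 - 20 ≡ 6; y = λ·(10 - 6) - 15 ≡ 7. → (6, 7)
double: tangent at (6, 7): λ = (3·6² + 1)/(2·7) ≡ 7/14. 14⁻¹ ≡ 11 (mod 17) since 14·11 = 154 ≡ 1, so λ ≡ 7·11 ≡ 9.
  x = λ² - 6 - 6 = 81 - 12 ≡ 1; y = λ·(6 - 1) - 7 ≡ 4. → (1, 4)
add G: (1, 4) + (11, 9). λ = (9 - 4)/(11 - 1) ≡ 5/10 mod 17. 10⁻¹ ≡ 12 (mod 17) since 10·12 = 120 ≡ 1, so λ ≡ 9.
  x = λ² - 1 - 11 = 81 - 12 ≡ 1; y = λ·(1 - 1) - 4 ≡ 13. → (1, 13)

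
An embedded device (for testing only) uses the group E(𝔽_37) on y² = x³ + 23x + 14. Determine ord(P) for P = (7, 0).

2

2P: (7, 0) + (7, 0): same x and y₁ ≡ -y₂, so the sum is O.
2P = O, so the order is 2.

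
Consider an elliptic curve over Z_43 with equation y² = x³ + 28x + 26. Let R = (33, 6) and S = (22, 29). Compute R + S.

(24, 26)

(33, 6) + (22, 29). λ = (29 - 6)/(22 - 33) ≡ 23/32 mod 43. 32⁻¹ ≡ 39 (mod 43) since 32·39 = 1248 ≡ 1, so λ ≡ 37.
  x = λ² - 33 - 22 = 1369 - 55 ≡ 24; y = λ·(33 - 24) - 6 ≡ 26. → (24, 26)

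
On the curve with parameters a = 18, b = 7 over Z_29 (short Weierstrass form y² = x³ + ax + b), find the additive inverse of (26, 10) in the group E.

(26, 19)

-(26, 10) = (26, -10 mod 29) = (26, 19).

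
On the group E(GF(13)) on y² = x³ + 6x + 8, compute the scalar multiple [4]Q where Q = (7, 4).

Double-and-add on 4 = (100)₂. Start with Q = (7, 4) for the leading 1-bit.
double: tangent at (7, 4): λ = (3·7² + 6)/(2·4) ≡ 10/8. 8⁻¹ ≡ 5 (mod 13), so λ ≡ 10·5 ≡ 11.
  x = λ² - 7 - 7 = 121 - 14 ≡ 3; y = λ·(7 - 3) - 4 ≡ 1. → (3, 1)
double: tangent at (3, 1): λ = (3·3² + 6)/(2·1) ≡ 7/2. 2⁻¹ ≡ 7 (mod 13), so λ ≡ 7·7 ≡ 10.
  x = λ² - 3 - 3 = 100 - 6 ≡ 3; y = λ·(3 - 3) - 1 ≡ 12. → (3, 12)

(3, 12)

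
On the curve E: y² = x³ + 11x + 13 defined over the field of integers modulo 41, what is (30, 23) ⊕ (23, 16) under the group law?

(30, 18)

(30, 23) + (23, 16). λ = (16 - 23)/(23 - 30) ≡ 34/34 mod 41. 34⁻¹ ≡ 35 (mod 41), so λ ≡ 1.
  x = λ² - 30 - 23 = 1 - 53 ≡ 30; y = λ·(30 - 30) - 23 ≡ 18. → (30, 18)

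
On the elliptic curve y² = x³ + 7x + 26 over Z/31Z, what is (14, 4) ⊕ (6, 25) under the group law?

(30, 7)

(14, 4) + (6, 25). λ = (25 - 4)/(6 - 14) ≡ 21/23 mod 31. 23⁻¹ ≡ 27 (mod 31), so λ ≡ 9.
  x = λ² - 14 - 6 = 81 - 20 ≡ 30; y = λ·(14 - 30) - 4 ≡ 7. → (30, 7)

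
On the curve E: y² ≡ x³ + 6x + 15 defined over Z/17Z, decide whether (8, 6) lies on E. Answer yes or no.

y² = 6² ≡ 2; x³ + 6x + 15 = 575 ≡ 14 (mod 17). 2 ≠ 14.

no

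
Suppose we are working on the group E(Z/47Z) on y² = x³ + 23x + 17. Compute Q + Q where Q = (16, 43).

(16, 4)

tangent at (16, 43): λ = (3·16² + 23)/(2·43) ≡ 39/39. 39⁻¹ ≡ 41 (mod 47) since 39·41 = 1599 ≡ 1, so λ ≡ 39·41 ≡ 1.
  x = λ² - 16 - 16 = 1 - 32 ≡ 16; y = λ·(16 - 16) - 43 ≡ 4. → (16, 4)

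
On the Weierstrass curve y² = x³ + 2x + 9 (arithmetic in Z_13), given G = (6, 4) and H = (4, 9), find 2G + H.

First 2G:
Repeated addition: build up to 2G.
2G: tangent at (6, 4): λ = (3·6² + 2)/(2·4) ≡ 6/8. 8⁻¹ ≡ 5 (mod 13), so λ ≡ 6·5 ≡ 4.
  x = λ² - 6 - 6 = 16 - 12 ≡ 4; y = λ·(6 - 4) - 4 ≡ 4. → (4, 4)
2G = (4, 4).
Finally 2G + H:
(4, 4) + (4, 9): same x and y₁ ≡ -y₂, so the sum is ∞.

O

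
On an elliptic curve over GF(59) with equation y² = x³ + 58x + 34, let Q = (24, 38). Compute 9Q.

(10, 27)

Repeated addition: build up to 9Q.
2Q: tangent at (24, 38): λ = (3·24² + 58)/(2·38) ≡ 16/17. 17⁻¹ ≡ 7 (mod 59), so λ ≡ 16·7 ≡ 53.
  x = λ² - 24 - 24 = 2809 - 48 ≡ 47; y = λ·(24 - 47) - 38 ≡ 41. → (47, 41)
3Q: (47, 41) + (24, 38). λ = (38 - 41)/(24 - 47) ≡ 56/36 mod 59. 36⁻¹ ≡ 41 (mod 59) since 36·41 = 1476 ≡ 1, so λ ≡ 54.
  x = λ² - 47 - 24 = 2916 - 71 ≡ 13; y = λ·(47 - 13) - 41 ≡ 25. → (13, 25)
4Q: (13, 25) + (24, 38). λ = (38 - 25)/(24 - 13) ≡ 13/11 mod 59. 11⁻¹ ≡ 43 (mod 59) since 11·43 = 473 ≡ 1, so λ ≡ 28.
  x = λ² - 13 - 24 = 784 - 37 ≡ 39; y = λ·(13 - 39) - 25 ≡ 14. → (39, 14)
5Q: (39, 14) + (24, 38). λ = (38 - 14)/(24 - 39) ≡ 24/44 mod 59. 44⁻¹ ≡ 55 (mod 59) since 44·55 = 2420 ≡ 1, so λ ≡ 22.
  x = λ² - 39 - 24 = 484 - 63 ≡ 8; y = λ·(39 - 8) - 14 ≡ 19. → (8, 19)
6Q: (8, 19) + (24, 38). λ = (38 - 19)/(24 - 8) ≡ 19/16 mod 59. 16⁻¹ ≡ 48 (mod 59), so λ ≡ 27.
  x = λ² - 8 - 24 = 729 - 32 ≡ 48; y = λ·(8 - 48) - 19 ≡ 22. → (48, 22)
7Q: (48, 22) + (24, 38). λ = (38 - 22)/(24 - 48) ≡ 16/35 mod 59. 35⁻¹ ≡ 27 (mod 59), so λ ≡ 19.
  x = λ² - 48 - 24 = 361 - 72 ≡ 53; y = λ·(48 - 53) - 22 ≡ 1. → (53, 1)
8Q: (53, 1) + (24, 38). λ = (38 - 1)/(24 - 53) ≡ 37/30 mod 59. 30⁻¹ ≡ 2 (mod 59), so λ ≡ 15.
  x = λ² - 53 - 24 = 225 - 77 ≡ 30; y = λ·(53 - 30) - 1 ≡ 49. → (30, 49)
9Q: (30, 49) + (24, 38). λ = (38 - 49)/(24 - 30) ≡ 48/53 mod 59. 53⁻¹ ≡ 49 (mod 59) since 53·49 = 2597 ≡ 1, so λ ≡ 51.
  x = λ² - 30 - 24 = 2601 - 54 ≡ 10; y = λ·(30 - 10) - 49 ≡ 27. → (10, 27)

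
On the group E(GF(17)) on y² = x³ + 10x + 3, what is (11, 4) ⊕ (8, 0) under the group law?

(13, 16)

(11, 4) + (8, 0). λ = (0 - 4)/(8 - 11) ≡ 13/14 mod 17. 14⁻¹ ≡ 11 (mod 17), so λ ≡ 7.
  x = λ² - 11 - 8 = 49 - 19 ≡ 13; y = λ·(11 - 13) - 4 ≡ 16. → (13, 16)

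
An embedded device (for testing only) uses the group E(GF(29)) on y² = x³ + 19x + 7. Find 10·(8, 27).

(18, 27)

Write Q = (8, 27).
Double-and-add on 10 = (1010)₂. Start with Q = (8, 27) for the leading 1-bit.
double: tangent at (8, 27): λ = (3·8² + 19)/(2·27) ≡ 8/25. 25⁻¹ ≡ 7 (mod 29) since 25·7 = 175 ≡ 1, so λ ≡ 8·7 ≡ 27.
  x = λ² - 8 - 8 = 729 - 16 ≡ 17; y = λ·(8 - 17) - 27 ≡ 20. → (17, 20)
double: tangent at (17, 20): λ = (3·17² + 19)/(2·20) ≡ 16/11. 11⁻¹ ≡ 8 (mod 29), so λ ≡ 16·8 ≡ 12.
  x = λ² - 17 - 17 = 144 - 34 ≡ 23; y = λ·(17 - 23) - 20 ≡ 24. → (23, 24)
add Q: (23, 24) + (8, 27). λ = (27 - 24)/(8 - 23) ≡ 3/14 mod 29. 14⁻¹ ≡ 27 (mod 29), so λ ≡ 23.
  x = λ² - 23 - 8 = 529 - 31 ≡ 5; y = λ·(23 - 5) - 24 ≡ 13. → (5, 13)
double: tangent at (5, 13): λ = (3·5² + 19)/(2·13) ≡ 7/26. 26⁻¹ ≡ 19 (mod 29), so λ ≡ 7·19 ≡ 17.
  x = λ² - 5 - 5 = 289 - 10 ≡ 18; y = λ·(5 - 18) - 13 ≡ 27. → (18, 27)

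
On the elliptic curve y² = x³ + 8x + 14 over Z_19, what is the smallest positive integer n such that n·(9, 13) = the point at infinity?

5

2P: tangent at (9, 13): λ = (3·9² + 8)/(2·13) ≡ 4/7. 7⁻¹ ≡ 11 (mod 19), so λ ≡ 4·11 ≡ 6.
  x = λ² - 9 - 9 = 36 - 18 ≡ 18; y = λ·(9 - 18) - 13 ≡ 9. → (18, 9)
3P: (18, 9) + (9, 13). λ = (13 - 9)/(9 - 18) ≡ 4/10 mod 19. 10⁻¹ ≡ 2 (mod 19), so λ ≡ 8.
  x = λ² - 18 - 9 = 64 - 27 ≡ 18; y = λ·(18 - 18) - 9 ≡ 10. → (18, 10)
4P: (18, 10) + (9, 13). λ = (13 - 10)/(9 - 18) ≡ 3/10 mod 19. 10⁻¹ ≡ 2 (mod 19) since 10·2 = 20 ≡ 1, so λ ≡ 6.
  x = λ² - 18 - 9 = 36 - 27 ≡ 9; y = λ·(18 - 9) - 10 ≡ 6. → (9, 6)
5P: (9, 6) + (9, 13): same x and y₁ ≡ -y₂, so the sum is the point at infinity.
5P = the point at infinity, so the order is 5.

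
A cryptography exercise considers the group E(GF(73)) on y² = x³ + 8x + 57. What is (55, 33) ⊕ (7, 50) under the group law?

(59, 11)

(55, 33) + (7, 50). λ = (50 - 33)/(7 - 55) ≡ 17/25 mod 73. 25⁻¹ ≡ 38 (mod 73), so λ ≡ 62.
  x = λ² - 55 - 7 = 3844 - 62 ≡ 59; y = λ·(55 - 59) - 33 ≡ 11. → (59, 11)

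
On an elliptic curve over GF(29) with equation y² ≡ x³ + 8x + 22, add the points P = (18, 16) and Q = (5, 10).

(18, 16) + (5, 10). λ = (10 - 16)/(5 - 18) ≡ 23/16 mod 29. 16⁻¹ ≡ 20 (mod 29), so λ ≡ 25.
  x = λ² - 18 - 5 = 625 - 23 ≡ 22; y = λ·(18 - 22) - 16 ≡ 0. → (22, 0)

(22, 0)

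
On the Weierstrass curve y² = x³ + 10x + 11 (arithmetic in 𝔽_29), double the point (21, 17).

(23, 24)

tangent at (21, 17): λ = (3·21² + 10)/(2·17) ≡ 28/5. 5⁻¹ ≡ 6 (mod 29), so λ ≡ 28·6 ≡ 23.
  x = λ² - 21 - 21 = 529 - 42 ≡ 23; y = λ·(21 - 23) - 17 ≡ 24. → (23, 24)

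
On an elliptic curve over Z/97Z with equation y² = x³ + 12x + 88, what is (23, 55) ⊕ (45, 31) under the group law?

(23, 55) + (45, 31). λ = (31 - 55)/(45 - 23) ≡ 73/22 mod 97. 22⁻¹ ≡ 75 (mod 97) since 22·75 = 1650 ≡ 1, so λ ≡ 43.
  x = λ² - 23 - 45 = 1849 - 68 ≡ 35; y = λ·(23 - 35) - 55 ≡ 11. → (35, 11)

(35, 11)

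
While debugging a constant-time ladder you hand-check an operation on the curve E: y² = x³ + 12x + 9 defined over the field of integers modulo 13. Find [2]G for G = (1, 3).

tangent at (1, 3): λ = (3·1² + 12)/(2·3) ≡ 2/6. 6⁻¹ ≡ 11 (mod 13), so λ ≡ 2·11 ≡ 9.
  x = λ² - 1 - 1 = 81 - 2 ≡ 1; y = λ·(1 - 1) - 3 ≡ 10. → (1, 10)

(1, 10)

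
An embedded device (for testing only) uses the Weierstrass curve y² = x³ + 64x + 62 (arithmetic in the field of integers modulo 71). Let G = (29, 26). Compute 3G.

(11, 31)

Repeated addition: build up to 3G.
2G: tangent at (29, 26): λ = (3·29² + 64)/(2·26) ≡ 31/52. 52⁻¹ ≡ 56 (mod 71) since 52·56 = 2912 ≡ 1, so λ ≡ 31·56 ≡ 32.
  x = λ² - 29 - 29 = 1024 - 58 ≡ 43; y = λ·(29 - 43) - 26 ≡ 23. → (43, 23)
3G: (43, 23) + (29, 26). λ = (26 - 23)/(29 - 43) ≡ 3/57 mod 71. 57⁻¹ ≡ 5 (mod 71) since 57·5 = 285 ≡ 1, so λ ≡ 15.
  x = λ² - 43 - 29 = 225 - 72 ≡ 11; y = λ·(43 - 11) - 23 ≡ 31. → (11, 31)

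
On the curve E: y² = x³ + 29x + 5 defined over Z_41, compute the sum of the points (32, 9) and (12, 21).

(40, 4)

(32, 9) + (12, 21). λ = (21 - 9)/(12 - 32) ≡ 12/21 mod 41. 21⁻¹ ≡ 2 (mod 41), so λ ≡ 24.
  x = λ² - 32 - 12 = 576 - 44 ≡ 40; y = λ·(32 - 40) - 9 ≡ 4. → (40, 4)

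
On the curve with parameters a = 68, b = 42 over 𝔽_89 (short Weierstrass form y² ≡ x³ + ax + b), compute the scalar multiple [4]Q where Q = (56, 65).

Repeated addition: build up to 4Q.
2Q: tangent at (56, 65): λ = (3·56² + 68)/(2·65) ≡ 42/41. 41⁻¹ ≡ 76 (mod 89), so λ ≡ 42·76 ≡ 77.
  x = λ² - 56 - 56 = 5929 - 112 ≡ 32; y = λ·(56 - 32) - 65 ≡ 3. → (32, 3)
3Q: (32, 3) + (56, 65). λ = (65 - 3)/(56 - 32) ≡ 62/24 mod 89. 24⁻¹ ≡ 26 (mod 89) since 24·26 = 624 ≡ 1, so λ ≡ 10.
  x = λ² - 32 - 56 = 100 - 88 ≡ 12; y = λ·(32 - 12) - 3 ≡ 19. → (12, 19)
4Q: (12, 19) + (56, 65). λ = (65 - 19)/(56 - 12) ≡ 46/44 mod 89. 44⁻¹ ≡ 87 (mod 89), so λ ≡ 86.
  x = λ² - 12 - 56 = 7396 - 68 ≡ 30; y = λ·(12 - 30) - 19 ≡ 35. → (30, 35)

(30, 35)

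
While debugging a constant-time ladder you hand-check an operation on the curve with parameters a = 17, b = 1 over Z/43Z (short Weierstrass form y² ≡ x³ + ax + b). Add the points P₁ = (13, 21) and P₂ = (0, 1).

(13, 21) + (0, 1). λ = (1 - 21)/(0 - 13) ≡ 23/30 mod 43. 30⁻¹ ≡ 33 (mod 43) since 30·33 = 990 ≡ 1, so λ ≡ 28.
  x = λ² - 13 - 0 = 784 - 13 ≡ 40; y = λ·(13 - 40) - 21 ≡ 40. → (40, 40)

(40, 40)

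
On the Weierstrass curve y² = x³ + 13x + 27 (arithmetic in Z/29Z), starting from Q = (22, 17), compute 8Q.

(28, 10)

Double-and-add on 8 = (1000)₂. Start with Q = (22, 17) for the leading 1-bit.
double: tangent at (22, 17): λ = (3·22² + 13)/(2·17) ≡ 15/5. 5⁻¹ ≡ 6 (mod 29) since 5·6 = 30 ≡ 1, so λ ≡ 15·6 ≡ 3.
  x = λ² - 22 - 22 = 9 - 44 ≡ 23; y = λ·(22 - 23) - 17 ≡ 9. → (23, 9)
double: tangent at (23, 9): λ = (3·23² + 13)/(2·9) ≡ 5/18. 18⁻¹ ≡ 21 (mod 29), so λ ≡ 5·21 ≡ 18.
  x = λ² - 23 - 23 = 324 - 46 ≡ 17; y = λ·(23 - 17) - 9 ≡ 12. → (17, 12)
double: tangent at (17, 12): λ = (3·17² + 13)/(2·12) ≡ 10/24. 24⁻¹ ≡ 23 (mod 29), so λ ≡ 10·23 ≡ 27.
  x = λ² - 17 - 17 = 729 - 34 ≡ 28; y = λ·(17 - 28) - 12 ≡ 10. → (28, 10)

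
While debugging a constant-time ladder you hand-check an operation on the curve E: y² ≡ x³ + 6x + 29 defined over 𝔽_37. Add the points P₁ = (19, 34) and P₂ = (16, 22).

(18, 7)

(19, 34) + (16, 22). λ = (22 - 34)/(16 - 19) ≡ 25/34 mod 37. 34⁻¹ ≡ 12 (mod 37) since 34·12 = 408 ≡ 1, so λ ≡ 4.
  x = λ² - 19 - 16 = 16 - 35 ≡ 18; y = λ·(19 - 18) - 34 ≡ 7. → (18, 7)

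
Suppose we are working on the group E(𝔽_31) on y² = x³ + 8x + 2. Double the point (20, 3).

tangent at (20, 3): λ = (3·20² + 8)/(2·3) ≡ 30/6. 6⁻¹ ≡ 26 (mod 31), so λ ≡ 30·26 ≡ 5.
  x = λ² - 20 - 20 = 25 - 40 ≡ 16; y = λ·(20 - 16) - 3 ≡ 17. → (16, 17)

(16, 17)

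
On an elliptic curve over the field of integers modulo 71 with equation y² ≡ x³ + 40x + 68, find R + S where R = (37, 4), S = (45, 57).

(37, 4) + (45, 57). λ = (57 - 4)/(45 - 37) ≡ 53/8 mod 71. 8⁻¹ ≡ 9 (mod 71) since 8·9 = 72 ≡ 1, so λ ≡ 51.
  x = λ² - 37 - 45 = 2601 - 82 ≡ 34; y = λ·(37 - 34) - 4 ≡ 7. → (34, 7)

(34, 7)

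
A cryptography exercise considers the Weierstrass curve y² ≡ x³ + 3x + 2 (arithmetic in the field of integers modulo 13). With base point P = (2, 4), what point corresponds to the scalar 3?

(9, 11)

Repeated addition: build up to 3P.
2P: tangent at (2, 4): λ = (3·2² + 3)/(2·4) ≡ 2/8. 8⁻¹ ≡ 5 (mod 13) since 8·5 = 40 ≡ 1, so λ ≡ 2·5 ≡ 10.
  x = λ² - 2 - 2 = 100 - 4 ≡ 5; y = λ·(2 - 5) - 4 ≡ 5. → (5, 5)
3P: (5, 5) + (2, 4). λ = (4 - 5)/(2 - 5) ≡ 12/10 mod 13. 10⁻¹ ≡ 4 (mod 13) since 10·4 = 40 ≡ 1, so λ ≡ 9.
  x = λ² - 5 - 2 = 81 - 7 ≡ 9; y = λ·(5 - 9) - 5 ≡ 11. → (9, 11)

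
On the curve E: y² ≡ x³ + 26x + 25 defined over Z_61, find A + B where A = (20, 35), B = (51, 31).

(54, 54)

(20, 35) + (51, 31). λ = (31 - 35)/(51 - 20) ≡ 57/31 mod 61. 31⁻¹ ≡ 2 (mod 61), so λ ≡ 53.
  x = λ² - 20 - 51 = 2809 - 71 ≡ 54; y = λ·(20 - 54) - 35 ≡ 54. → (54, 54)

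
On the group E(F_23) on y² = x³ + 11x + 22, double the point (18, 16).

(13, 19)

tangent at (18, 16): λ = (3·18² + 11)/(2·16) ≡ 17/9. 9⁻¹ ≡ 18 (mod 23), so λ ≡ 17·18 ≡ 7.
  x = λ² - 18 - 18 = 49 - 36 ≡ 13; y = λ·(18 - 13) - 16 ≡ 19. → (13, 19)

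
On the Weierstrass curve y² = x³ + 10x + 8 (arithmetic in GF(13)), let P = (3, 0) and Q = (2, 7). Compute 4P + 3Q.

(12, 6)

First 4P:
Repeated addition: build up to 4P.
2P: (3, 0) + (3, 0): same x and y₁ ≡ -y₂, so the sum is 𝒪.
3P: 𝒪 + (3, 0) = (3, 0) (identity).
4P: (3, 0) + (3, 0): same x and y₁ ≡ -y₂, so the sum is 𝒪.
4P = 𝒪.
Next 3Q:
Repeated addition: build up to 3Q.
2Q: tangent at (2, 7): λ = (3·2² + 10)/(2·7) ≡ 9/1. 1⁻¹ ≡ 1 (mod 13), so λ ≡ 9·1 ≡ 9.
  x = λ² - 2 - 2 = 81 - 4 ≡ 12; y = λ·(2 - 12) - 7 ≡ 7. → (12, 7)
3Q: (12, 7) + (2, 7). λ = (7 - 7)/(2 - 12) ≡ 0/3 mod 13. 3⁻¹ ≡ 9 (mod 13) since 3·9 = 27 ≡ 1, so λ ≡ 0.
  x = λ² - 12 - 2 = 0 - 14 ≡ 12; y = λ·(12 - 12) - 7 ≡ 6. → (12, 6)
3Q = (12, 6).
Finally 4P + 3Q:
𝒪 + (12, 6) = (12, 6) (identity).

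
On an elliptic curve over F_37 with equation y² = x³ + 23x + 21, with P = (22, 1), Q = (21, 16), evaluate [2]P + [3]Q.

(32, 22)

First 2P:
Repeated addition: build up to 2P.
2P: tangent at (22, 1): λ = (3·22² + 23)/(2·1) ≡ 32/2. 2⁻¹ ≡ 19 (mod 37), so λ ≡ 32·19 ≡ 16.
  x = λ² - 22 - 22 = 256 - 44 ≡ 27; y = λ·(22 - 27) - 1 ≡ 30. → (27, 30)
2P = (27, 30).
Next 3Q:
Repeated addition: build up to 3Q.
2Q: tangent at (21, 16): λ = (3·21² + 23)/(2·16) ≡ 14/32. 32⁻¹ ≡ 22 (mod 37) since 32·22 = 704 ≡ 1, so λ ≡ 14·22 ≡ 12.
  x = λ² - 21 - 21 = 144 - 42 ≡ 28; y = λ·(21 - 28) - 16 ≡ 11. → (28, 11)
3Q: (28, 11) + (21, 16). λ = (16 - 11)/(21 - 28) ≡ 5/30 mod 37. 30⁻¹ ≡ 21 (mod 37) since 30·21 = 630 ≡ 1, so λ ≡ 31.
  x = λ² - 28 - 21 = 961 - 49 ≡ 24; y = λ·(28 - 24) - 11 ≡ 2. → (24, 2)
3Q = (24, 2).
Finally 2P + 3Q:
(27, 30) + (24, 2). λ = (2 - 30)/(24 - 27) ≡ 9/34 mod 37. 34⁻¹ ≡ 12 (mod 37), so λ ≡ 34.
  x = λ² - 27 - 24 = 1156 - 51 ≡ 32; y = λ·(27 - 32) - 30 ≡ 22. → (32, 22)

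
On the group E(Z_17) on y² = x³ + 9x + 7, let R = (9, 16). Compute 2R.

tangent at (9, 16): λ = (3·9² + 9)/(2·16) ≡ 14/15. 15⁻¹ ≡ 8 (mod 17) since 15·8 = 120 ≡ 1, so λ ≡ 14·8 ≡ 10.
  x = λ² - 9 - 9 = 100 - 18 ≡ 14; y = λ·(9 - 14) - 16 ≡ 2. → (14, 2)

(14, 2)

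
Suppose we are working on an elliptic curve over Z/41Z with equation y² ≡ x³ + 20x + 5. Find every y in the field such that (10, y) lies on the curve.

x³ + 20x + 5 = 1205 ≡ 16 (mod 41).
Square roots of 16 mod 41: 4 and 37 (since 4² = 16 ≡ 16).

4, 37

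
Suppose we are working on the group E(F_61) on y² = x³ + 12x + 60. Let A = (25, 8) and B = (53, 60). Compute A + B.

(35, 17)

(25, 8) + (53, 60). λ = (60 - 8)/(53 - 25) ≡ 52/28 mod 61. 28⁻¹ ≡ 24 (mod 61), so λ ≡ 28.
  x = λ² - 25 - 53 = 784 - 78 ≡ 35; y = λ·(25 - 35) - 8 ≡ 17. → (35, 17)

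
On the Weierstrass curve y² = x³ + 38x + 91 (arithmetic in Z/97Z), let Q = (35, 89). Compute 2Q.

tangent at (35, 89): λ = (3·35² + 38)/(2·89) ≡ 27/81. 81⁻¹ ≡ 6 (mod 97), so λ ≡ 27·6 ≡ 65.
  x = λ² - 35 - 35 = 4225 - 70 ≡ 81; y = λ·(35 - 81) - 89 ≡ 25. → (81, 25)

(81, 25)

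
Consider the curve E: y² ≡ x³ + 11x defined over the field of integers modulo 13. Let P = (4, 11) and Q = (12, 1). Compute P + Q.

(4, 11) + (12, 1). λ = (1 - 11)/(12 - 4) ≡ 3/8 mod 13. 8⁻¹ ≡ 5 (mod 13), so λ ≡ 2.
  x = λ² - 4 - 12 = 4 - 16 ≡ 1; y = λ·(4 - 1) - 11 ≡ 8. → (1, 8)

(1, 8)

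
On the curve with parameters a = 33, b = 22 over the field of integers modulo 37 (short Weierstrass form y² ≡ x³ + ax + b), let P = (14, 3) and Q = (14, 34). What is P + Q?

The two points share x = 14 and their y-coordinates satisfy 3 + 34 ≡ 0 (mod 37), so they are inverses. Their sum is O.

O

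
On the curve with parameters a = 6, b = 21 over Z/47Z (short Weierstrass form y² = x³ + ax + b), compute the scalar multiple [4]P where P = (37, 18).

O

Double-and-add on 4 = (100)₂. Start with P = (37, 18) for the leading 1-bit.
double: tangent at (37, 18): λ = (3·37² + 6)/(2·18) ≡ 24/36. 36⁻¹ ≡ 17 (mod 47), so λ ≡ 24·17 ≡ 32.
  x = λ² - 37 - 37 = 1024 - 74 ≡ 10; y = λ·(37 - 10) - 18 ≡ 0. → (10, 0)
double: (10, 0) + (10, 0): same x and y₁ ≡ -y₂, so the sum is 𝒪.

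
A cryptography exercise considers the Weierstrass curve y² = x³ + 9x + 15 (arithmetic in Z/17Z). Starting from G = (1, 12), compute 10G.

Double-and-add on 10 = (1010)₂. Start with G = (1, 12) for the leading 1-bit.
double: tangent at (1, 12): λ = (3·1² + 9)/(2·12) ≡ 12/7. 7⁻¹ ≡ 5 (mod 17), so λ ≡ 12·5 ≡ 9.
  x = λ² - 1 - 1 = 81 - 2 ≡ 11; y = λ·(1 - 11) - 12 ≡ 0. → (11, 0)
double: (11, 0) + (11, 0): same x and y₁ ≡ -y₂, so the sum is 𝒪.
add G: 𝒪 + (1, 12) = (1, 12) (identity).
double: tangent at (1, 12): λ = (3·1² + 9)/(2·12) ≡ 12/7. 7⁻¹ ≡ 5 (mod 17), so λ ≡ 12·5 ≡ 9.
  x = λ² - 1 - 1 = 81 - 2 ≡ 11; y = λ·(1 - 11) - 12 ≡ 0. → (11, 0)

(11, 0)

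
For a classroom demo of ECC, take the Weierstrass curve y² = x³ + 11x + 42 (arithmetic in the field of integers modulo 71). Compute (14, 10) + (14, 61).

The two points share x = 14 and their y-coordinates satisfy 10 + 61 ≡ 0 (mod 71), so they are inverses. Their sum is ∞.

O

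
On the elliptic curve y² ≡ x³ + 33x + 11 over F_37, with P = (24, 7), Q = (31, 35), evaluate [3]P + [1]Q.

First 3P:
Repeated addition: build up to 3P.
2P: tangent at (24, 7): λ = (3·24² + 33)/(2·7) ≡ 22/14. 14⁻¹ ≡ 8 (mod 37) since 14·8 = 112 ≡ 1, so λ ≡ 22·8 ≡ 28.
  x = λ² - 24 - 24 = 784 - 48 ≡ 33; y = λ·(24 - 33) - 7 ≡ 0. → (33, 0)
3P: (33, 0) + (24, 7). λ = (7 - 0)/(24 - 33) ≡ 7/28 mod 37. 28⁻¹ ≡ 4 (mod 37) since 28·4 = 112 ≡ 1, so λ ≡ 28.
  x = λ² - 33 - 24 = 784 - 57 ≡ 24; y = λ·(33 - 24) - 0 ≡ 30. → (24, 30)
3P = (24, 30).
Finally 3P + Q:
(24, 30) + (31, 35). λ = (35 - 30)/(31 - 24) ≡ 5/7 mod 37. 7⁻¹ ≡ 16 (mod 37) since 7·16 = 112 ≡ 1, so λ ≡ 6.
  x = λ² - 24 - 31 = 36 - 55 ≡ 18; y = λ·(24 - 18) - 30 ≡ 6. → (18, 6)

(18, 6)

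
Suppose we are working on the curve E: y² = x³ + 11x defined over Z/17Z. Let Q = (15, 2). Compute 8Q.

Repeated addition: build up to 8Q.
2Q: tangent at (15, 2): λ = (3·15² + 11)/(2·2) ≡ 6/4. 4⁻¹ ≡ 13 (mod 17) since 4·13 = 52 ≡ 1, so λ ≡ 6·13 ≡ 10.
  x = λ² - 15 - 15 = 100 - 30 ≡ 2; y = λ·(15 - 2) - 2 ≡ 9. → (2, 9)
3Q: (2, 9) + (15, 2). λ = (2 - 9)/(15 - 2) ≡ 10/13 mod 17. 13⁻¹ ≡ 4 (mod 17), so λ ≡ 6.
  x = λ² - 2 - 15 = 36 - 17 ≡ 2; y = λ·(2 - 2) - 9 ≡ 8. → (2, 8)
4Q: (2, 8) + (15, 2). λ = (2 - 8)/(15 - 2) ≡ 11/13 mod 17. 13⁻¹ ≡ 4 (mod 17) since 13·4 = 52 ≡ 1, so λ ≡ 10.
  x = λ² - 2 - 15 = 100 - 17 ≡ 15; y = λ·(2 - 15) - 8 ≡ 15. → (15, 15)
5Q: (15, 15) + (15, 2): same x and y₁ ≡ -y₂, so the sum is 𝒪.
6Q: 𝒪 + (15, 2) = (15, 2) (identity).
7Q: tangent at (15, 2): λ = (3·15² + 11)/(2·2) ≡ 6/4. 4⁻¹ ≡ 13 (mod 17), so λ ≡ 6·13 ≡ 10.
  x = λ² - 15 - 15 = 100 - 30 ≡ 2; y = λ·(15 - 2) - 2 ≡ 9. → (2, 9)
8Q: (2, 9) + (15, 2). λ = (2 - 9)/(15 - 2) ≡ 10/13 mod 17. 13⁻¹ ≡ 4 (mod 17) since 13·4 = 52 ≡ 1, so λ ≡ 6.
  x = λ² - 2 - 15 = 36 - 17 ≡ 2; y = λ·(2 - 2) - 9 ≡ 8. → (2, 8)

(2, 8)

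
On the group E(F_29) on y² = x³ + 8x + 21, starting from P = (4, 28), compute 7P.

Double-and-add on 7 = (111)₂. Start with P = (4, 28) for the leading 1-bit.
double: tangent at (4, 28): λ = (3·4² + 8)/(2·28) ≡ 27/27. 27⁻¹ ≡ 14 (mod 29), so λ ≡ 27·14 ≡ 1.
  x = λ² - 4 - 4 = 1 - 8 ≡ 22; y = λ·(4 - 22) - 28 ≡ 12. → (22, 12)
add P: (22, 12) + (4, 28). λ = (28 - 12)/(4 - 22) ≡ 16/11 mod 29. 11⁻¹ ≡ 8 (mod 29), so λ ≡ 12.
  x = λ² - 22 - 4 = 144 - 26 ≡ 2; y = λ·(22 - 2) - 12 ≡ 25. → (2, 25)
double: tangent at (2, 25): λ = (3·2² + 8)/(2·25) ≡ 20/21. 21⁻¹ ≡ 18 (mod 29) since 21·18 = 378 ≡ 1, so λ ≡ 20·18 ≡ 12.
  x = λ² - 2 - 2 = 144 - 4 ≡ 24; y = λ·(2 - 24) - 25 ≡ 1. → (24, 1)
add P: (24, 1) + (4, 28). λ = (28 - 1)/(4 - 24) ≡ 27/9 mod 29. 9⁻¹ ≡ 13 (mod 29) since 9·13 = 117 ≡ 1, so λ ≡ 3.
  x = λ² - 24 - 4 = 9 - 28 ≡ 10; y = λ·(24 - 10) - 1 ≡ 12. → (10, 12)

(10, 12)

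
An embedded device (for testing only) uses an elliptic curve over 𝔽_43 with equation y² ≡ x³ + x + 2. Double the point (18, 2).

(23, 18)

tangent at (18, 2): λ = (3·18² + 1)/(2·2) ≡ 27/4. 4⁻¹ ≡ 11 (mod 43), so λ ≡ 27·11 ≡ 39.
  x = λ² - 18 - 18 = 1521 - 36 ≡ 23; y = λ·(18 - 23) - 2 ≡ 18. → (23, 18)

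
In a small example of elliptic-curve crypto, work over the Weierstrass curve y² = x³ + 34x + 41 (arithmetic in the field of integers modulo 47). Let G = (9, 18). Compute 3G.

(11, 17)

Repeated addition: build up to 3G.
2G: tangent at (9, 18): λ = (3·9² + 34)/(2·18) ≡ 42/36. 36⁻¹ ≡ 17 (mod 47) since 36·17 = 612 ≡ 1, so λ ≡ 42·17 ≡ 9.
  x = λ² - 9 - 9 = 81 - 18 ≡ 16; y = λ·(9 - 16) - 18 ≡ 13. → (16, 13)
3G: (16, 13) + (9, 18). λ = (18 - 13)/(9 - 16) ≡ 5/40 mod 47. 40⁻¹ ≡ 20 (mod 47), so λ ≡ 6.
  x = λ² - 16 - 9 = 36 - 25 ≡ 11; y = λ·(16 - 11) - 13 ≡ 17. → (11, 17)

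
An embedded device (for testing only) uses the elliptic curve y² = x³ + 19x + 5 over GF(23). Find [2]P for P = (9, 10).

(14, 5)

tangent at (9, 10): λ = (3·9² + 19)/(2·10) ≡ 9/20. 20⁻¹ ≡ 15 (mod 23) since 20·15 = 300 ≡ 1, so λ ≡ 9·15 ≡ 20.
  x = λ² - 9 - 9 = 400 - 18 ≡ 14; y = λ·(9 - 14) - 10 ≡ 5. → (14, 5)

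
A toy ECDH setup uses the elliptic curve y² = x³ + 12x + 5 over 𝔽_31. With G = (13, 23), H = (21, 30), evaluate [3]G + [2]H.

First 3G:
Repeated addition: build up to 3G.
2G: tangent at (13, 23): λ = (3·13² + 12)/(2·23) ≡ 23/15. 15⁻¹ ≡ 29 (mod 31), so λ ≡ 23·29 ≡ 16.
  x = λ² - 13 - 13 = 256 - 26 ≡ 13; y = λ·(13 - 13) - 23 ≡ 8. → (13, 8)
3G: (13, 8) + (13, 23): same x and y₁ ≡ -y₂, so the sum is 𝒪.
3G = 𝒪.
Next 2H:
Repeated addition: build up to 2H.
2H: tangent at (21, 30): λ = (3·21² + 12)/(2·30) ≡ 2/29. 29⁻¹ ≡ 15 (mod 31) since 29·15 = 435 ≡ 1, so λ ≡ 2·15 ≡ 30.
  x = λ² - 21 - 21 = 900 - 42 ≡ 21; y = λ·(21 - 21) - 30 ≡ 1. → (21, 1)
2H = (21, 1).
Finally 3G + 2H:
𝒪 + (21, 1) = (21, 1) (identity).

(21, 1)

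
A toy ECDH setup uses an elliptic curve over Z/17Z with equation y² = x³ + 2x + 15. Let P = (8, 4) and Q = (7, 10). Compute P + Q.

(4, 6)

(8, 4) + (7, 10). λ = (10 - 4)/(7 - 8) ≡ 6/16 mod 17. 16⁻¹ ≡ 16 (mod 17) since 16·16 = 256 ≡ 1, so λ ≡ 11.
  x = λ² - 8 - 7 = 121 - 15 ≡ 4; y = λ·(8 - 4) - 4 ≡ 6. → (4, 6)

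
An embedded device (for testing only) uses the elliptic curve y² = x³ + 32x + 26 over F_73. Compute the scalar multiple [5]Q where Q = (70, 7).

Double-and-add on 5 = (101)₂. Start with Q = (70, 7) for the leading 1-bit.
double: tangent at (70, 7): λ = (3·70² + 32)/(2·7) ≡ 59/14. 14⁻¹ ≡ 47 (mod 73), so λ ≡ 59·47 ≡ 72.
  x = λ² - 70 - 70 = 5184 - 140 ≡ 7; y = λ·(70 - 7) - 7 ≡ 3. → (7, 3)
double: tangent at (7, 3): λ = (3·7² + 32)/(2·3) ≡ 33/6. 6⁻¹ ≡ 61 (mod 73), so λ ≡ 33·61 ≡ 42.
  x = λ² - 7 - 7 = 1764 - 14 ≡ 71; y = λ·(7 - 71) - 3 ≡ 10. → (71, 10)
add Q: (71, 10) + (70, 7). λ = (7 - 10)/(70 - 71) ≡ 70/72 mod 73. 72⁻¹ ≡ 72 (mod 73), so λ ≡ 3.
  x = λ² - 71 - 70 = 9 - 141 ≡ 14; y = λ·(71 - 14) - 10 ≡ 15. → (14, 15)

(14, 15)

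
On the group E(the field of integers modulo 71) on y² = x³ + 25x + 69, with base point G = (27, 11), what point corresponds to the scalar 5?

(66, 23)

Double-and-add on 5 = (101)₂. Start with G = (27, 11) for the leading 1-bit.
double: tangent at (27, 11): λ = (3·27² + 25)/(2·11) ≡ 11/22. 22⁻¹ ≡ 42 (mod 71) since 22·42 = 924 ≡ 1, so λ ≡ 11·42 ≡ 36.
  x = λ² - 27 - 27 = 1296 - 54 ≡ 35; y = λ·(27 - 35) - 11 ≡ 56. → (35, 56)
double: tangent at (35, 56): λ = (3·35² + 25)/(2·56) ≡ 8/41. 41⁻¹ ≡ 26 (mod 71) since 41·26 = 1066 ≡ 1, so λ ≡ 8·26 ≡ 66.
  x = λ² - 35 - 35 = 4356 - 70 ≡ 26; y = λ·(35 - 26) - 56 ≡ 41. → (26, 41)
add G: (26, 41) + (27, 11). λ = (11 - 41)/(27 - 26) ≡ 41/1 mod 71. 1⁻¹ ≡ 1 (mod 71), so λ ≡ 41.
  x = λ² - 26 - 27 = 1681 - 53 ≡ 66; y = λ·(26 - 66) - 41 ≡ 23. → (66, 23)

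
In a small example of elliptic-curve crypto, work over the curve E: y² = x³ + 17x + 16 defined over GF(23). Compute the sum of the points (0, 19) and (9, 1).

(0, 19) + (9, 1). λ = (1 - 19)/(9 - 0) ≡ 5/9 mod 23. 9⁻¹ ≡ 18 (mod 23), so λ ≡ 21.
  x = λ² - 0 - 9 = 441 - 9 ≡ 18; y = λ·(0 - 18) - 19 ≡ 17. → (18, 17)

(18, 17)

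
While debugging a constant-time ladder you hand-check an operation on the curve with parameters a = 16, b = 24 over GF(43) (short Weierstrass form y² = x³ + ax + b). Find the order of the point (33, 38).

3

2P: tangent at (33, 38): λ = (3·33² + 16)/(2·38) ≡ 15/33. 33⁻¹ ≡ 30 (mod 43), so λ ≡ 15·30 ≡ 20.
  x = λ² - 33 - 33 = 400 - 66 ≡ 33; y = λ·(33 - 33) - 38 ≡ 5. → (33, 5)
3P: (33, 5) + (33, 38): same x and y₁ ≡ -y₂, so the sum is O.
3P = O, so the order is 3.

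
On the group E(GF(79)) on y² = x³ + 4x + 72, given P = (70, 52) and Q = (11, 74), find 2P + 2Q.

First 2P:
Repeated addition: build up to 2P.
2P: tangent at (70, 52): λ = (3·70² + 4)/(2·52) ≡ 10/25. 25⁻¹ ≡ 19 (mod 79) since 25·19 = 475 ≡ 1, so λ ≡ 10·19 ≡ 32.
  x = λ² - 70 - 70 = 1024 - 140 ≡ 15; y = λ·(70 - 15) - 52 ≡ 49. → (15, 49)
2P = (15, 49).
Next 2Q:
Repeated addition: build up to 2Q.
2Q: tangent at (11, 74): λ = (3·11² + 4)/(2·74) ≡ 51/69. 69⁻¹ ≡ 71 (mod 79), so λ ≡ 51·71 ≡ 66.
  x = λ² - 11 - 11 = 4356 - 22 ≡ 68; y = λ·(11 - 68) - 74 ≡ 35. → (68, 35)
2Q = (68, 35).
Finally 2P + 2Q:
(15, 49) + (68, 35). λ = (35 - 49)/(68 - 15) ≡ 65/53 mod 79. 53⁻¹ ≡ 3 (mod 79) since 53·3 = 159 ≡ 1, so λ ≡ 37.
  x = λ² - 15 - 68 = 1369 - 83 ≡ 22; y = λ·(15 - 22) - 49 ≡ 8. → (22, 8)

(22, 8)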